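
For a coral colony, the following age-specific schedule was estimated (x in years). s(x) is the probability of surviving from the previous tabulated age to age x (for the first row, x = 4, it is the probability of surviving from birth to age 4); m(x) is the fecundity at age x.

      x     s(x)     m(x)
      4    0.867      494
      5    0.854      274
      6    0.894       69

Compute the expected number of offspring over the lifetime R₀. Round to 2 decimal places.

676.85

Survivorship from birth: l_x = s_4·s_5·…·s_x.
  l_4 = 0.86700
  l_5 = 0.74042
  l_6 = 0.66193
R₀ = Σ l_x m(x):
  age 4: 0.86700 × 494 = 428.2980
  age 5: 0.74042 × 274 = 202.8751
  age 6: 0.66193 × 69 = 45.6732
R₀ = 428.2980 + 202.8751 + 45.6732 = 676.8463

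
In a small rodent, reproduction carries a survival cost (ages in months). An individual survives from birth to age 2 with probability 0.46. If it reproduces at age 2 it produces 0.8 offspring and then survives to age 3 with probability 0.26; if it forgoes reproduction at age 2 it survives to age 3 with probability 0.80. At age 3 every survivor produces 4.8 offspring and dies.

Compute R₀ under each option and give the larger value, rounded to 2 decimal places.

1.77

breed at age 2: R₀ = 0.46 × (0.8 + 0.26 × 4.8) = 0.46 × 2.0480 = 0.9421
delay to age 3: R₀ = 0.46 × (0.80 × 4.8) = 0.46 × 3.8400 = 1.7664
Higher: delay to age 3 (1.7664).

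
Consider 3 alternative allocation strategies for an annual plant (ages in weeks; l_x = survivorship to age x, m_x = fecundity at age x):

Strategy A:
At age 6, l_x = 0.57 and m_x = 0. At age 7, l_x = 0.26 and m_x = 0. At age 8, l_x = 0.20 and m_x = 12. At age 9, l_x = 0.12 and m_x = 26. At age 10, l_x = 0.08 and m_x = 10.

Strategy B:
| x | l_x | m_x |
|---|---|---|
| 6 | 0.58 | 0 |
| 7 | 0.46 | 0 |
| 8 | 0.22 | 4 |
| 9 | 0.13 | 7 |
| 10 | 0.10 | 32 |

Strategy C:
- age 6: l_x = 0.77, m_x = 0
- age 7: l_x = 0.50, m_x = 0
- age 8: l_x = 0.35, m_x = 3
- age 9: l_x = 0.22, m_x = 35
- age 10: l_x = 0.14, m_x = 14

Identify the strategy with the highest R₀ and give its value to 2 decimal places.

Strategy A: R₀ = 0.57×0 + 0.26×0 + 0.20×12 + 0.12×26 + 0.08×10 = 6.3200
Strategy B: R₀ = 0.58×0 + 0.46×0 + 0.22×4 + 0.13×7 + 0.10×32 = 4.9900
Strategy C: R₀ = 0.77×0 + 0.50×0 + 0.35×3 + 0.22×35 + 0.14×14 = 10.7100
Highest R₀: strategy C with 10.7100.

10.71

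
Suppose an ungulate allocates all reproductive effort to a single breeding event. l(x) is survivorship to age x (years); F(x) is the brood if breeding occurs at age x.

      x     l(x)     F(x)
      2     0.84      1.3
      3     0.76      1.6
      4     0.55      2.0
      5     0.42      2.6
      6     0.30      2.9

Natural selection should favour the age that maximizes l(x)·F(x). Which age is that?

Expected offspring if breeding at age x = l(x) × F(x):
  age 2: 0.84 × 1.3 = 1.092
  age 3: 0.76 × 1.6 = 1.216
  age 4: 0.55 × 2.0 = 1.100
  age 5: 0.42 × 2.6 = 1.092
  age 6: 0.30 × 2.9 = 0.870
Maximum at age 3 (1.216).

3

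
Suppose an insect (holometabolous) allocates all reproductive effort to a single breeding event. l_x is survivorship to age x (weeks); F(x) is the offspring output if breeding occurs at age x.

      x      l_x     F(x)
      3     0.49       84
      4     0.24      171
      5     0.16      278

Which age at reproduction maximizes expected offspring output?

5

Expected offspring if breeding at age x = l_x × F(x):
  age 3: 0.49 × 84 = 41.160
  age 4: 0.24 × 171 = 41.040
  age 5: 0.16 × 278 = 44.480
Maximum at age 5 (44.480).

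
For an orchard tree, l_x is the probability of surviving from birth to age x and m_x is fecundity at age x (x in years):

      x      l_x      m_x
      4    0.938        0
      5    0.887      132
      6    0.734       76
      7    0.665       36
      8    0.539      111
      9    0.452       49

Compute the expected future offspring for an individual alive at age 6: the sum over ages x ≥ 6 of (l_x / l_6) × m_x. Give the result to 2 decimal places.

l_6 = 0.734. Conditional survival from age 6 to x is l_x / l_6.
  x=6: (0.734/0.734) × 76 = 76.0000
  x=7: (0.665/0.734) × 36 = 32.6158
  x=8: (0.539/0.734) × 111 = 81.5109
  x=9: (0.452/0.734) × 49 = 30.1744
Sum = 76.0000 + 32.6158 + 81.5109 + 30.1744 = 220.3011

220.30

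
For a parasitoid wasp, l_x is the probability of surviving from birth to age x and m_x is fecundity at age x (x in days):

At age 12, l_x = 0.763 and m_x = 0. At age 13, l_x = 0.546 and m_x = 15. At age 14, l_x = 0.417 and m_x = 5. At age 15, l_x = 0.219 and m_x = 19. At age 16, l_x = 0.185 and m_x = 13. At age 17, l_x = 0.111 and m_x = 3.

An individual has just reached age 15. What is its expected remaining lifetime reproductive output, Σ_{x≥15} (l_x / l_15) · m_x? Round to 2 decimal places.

l_15 = 0.219. Conditional survival from age 15 to x is l_x / l_15.
  x=15: (0.219/0.219) × 19 = 19.0000
  x=16: (0.185/0.219) × 13 = 10.9817
  x=17: (0.111/0.219) × 3 = 1.5205
Sum = 19.0000 + 10.9817 + 1.5205 = 31.5023

31.50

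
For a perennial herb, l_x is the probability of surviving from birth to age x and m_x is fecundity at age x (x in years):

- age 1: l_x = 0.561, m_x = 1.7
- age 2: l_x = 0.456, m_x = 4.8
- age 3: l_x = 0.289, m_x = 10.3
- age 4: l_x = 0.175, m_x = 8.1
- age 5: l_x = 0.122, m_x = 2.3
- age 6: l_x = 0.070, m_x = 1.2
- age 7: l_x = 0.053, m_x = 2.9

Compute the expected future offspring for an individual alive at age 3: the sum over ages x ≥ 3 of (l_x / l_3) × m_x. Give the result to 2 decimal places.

l_3 = 0.289. Conditional survival from age 3 to x is l_x / l_3.
  x=3: (0.289/0.289) × 10.3 = 10.3000
  x=4: (0.175/0.289) × 8.1 = 4.9048
  x=5: (0.122/0.289) × 2.3 = 0.9709
  x=6: (0.070/0.289) × 1.2 = 0.2907
  x=7: (0.053/0.289) × 2.9 = 0.5318
Sum = 10.3000 + 4.9048 + 0.9709 + 0.2907 + 0.5318 = 16.9983

17.00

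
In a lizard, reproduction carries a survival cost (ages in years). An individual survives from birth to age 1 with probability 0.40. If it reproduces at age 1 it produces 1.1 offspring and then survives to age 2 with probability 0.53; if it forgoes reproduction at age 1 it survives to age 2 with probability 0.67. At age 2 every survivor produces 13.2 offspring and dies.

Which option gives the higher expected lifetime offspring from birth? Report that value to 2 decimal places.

breed at age 1: R₀ = 0.40 × (1.1 + 0.53 × 13.2) = 0.40 × 8.0960 = 3.2384
delay to age 2: R₀ = 0.40 × (0.67 × 13.2) = 0.40 × 8.8440 = 3.5376
Higher: delay to age 2 (3.5376).

3.54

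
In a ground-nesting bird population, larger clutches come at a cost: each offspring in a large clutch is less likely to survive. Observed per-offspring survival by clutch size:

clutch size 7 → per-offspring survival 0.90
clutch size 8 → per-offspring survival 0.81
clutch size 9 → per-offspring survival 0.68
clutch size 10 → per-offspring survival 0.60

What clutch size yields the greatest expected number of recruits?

8

Expected recruits = c × s(c):
  c=7: 7 × 0.90 = 6.300
  c=8: 8 × 0.81 = 6.480
  c=9: 9 × 0.68 = 6.120
  c=10: 10 × 0.60 = 6.000
Maximum at c = 8 (6.480 recruits).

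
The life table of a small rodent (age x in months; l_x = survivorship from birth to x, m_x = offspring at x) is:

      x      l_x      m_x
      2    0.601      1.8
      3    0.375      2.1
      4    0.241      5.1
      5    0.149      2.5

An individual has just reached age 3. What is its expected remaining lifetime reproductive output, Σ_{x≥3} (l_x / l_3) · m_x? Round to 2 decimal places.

l_3 = 0.375. Conditional survival from age 3 to x is l_x / l_3.
  x=3: (0.375/0.375) × 2.1 = 2.1000
  x=4: (0.241/0.375) × 5.1 = 3.2776
  x=5: (0.149/0.375) × 2.5 = 0.9933
Sum = 2.1000 + 3.2776 + 0.9933 = 6.3709

6.37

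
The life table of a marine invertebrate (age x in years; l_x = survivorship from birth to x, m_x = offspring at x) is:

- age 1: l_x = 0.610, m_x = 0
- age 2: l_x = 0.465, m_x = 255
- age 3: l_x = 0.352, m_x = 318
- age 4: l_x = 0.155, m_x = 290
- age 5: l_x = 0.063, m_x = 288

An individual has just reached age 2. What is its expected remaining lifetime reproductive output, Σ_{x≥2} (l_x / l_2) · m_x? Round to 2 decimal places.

l_2 = 0.465. Conditional survival from age 2 to x is l_x / l_2.
  x=2: (0.465/0.465) × 255 = 255.0000
  x=3: (0.352/0.465) × 318 = 240.7226
  x=4: (0.155/0.465) × 290 = 96.6667
  x=5: (0.063/0.465) × 288 = 39.0194
Sum = 255.0000 + 240.7226 + 96.6667 + 39.0194 = 631.4086

631.41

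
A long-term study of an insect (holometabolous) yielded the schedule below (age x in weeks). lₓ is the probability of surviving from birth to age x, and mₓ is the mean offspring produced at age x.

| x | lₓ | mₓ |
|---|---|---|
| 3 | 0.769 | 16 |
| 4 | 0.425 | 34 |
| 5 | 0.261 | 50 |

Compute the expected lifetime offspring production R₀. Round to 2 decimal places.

R₀ = Σ lₓ mₓ:
  age 3: 0.769 × 16 = 12.3040
  age 4: 0.425 × 34 = 14.4500
  age 5: 0.261 × 50 = 13.0500
R₀ = 12.3040 + 14.4500 + 13.0500 = 39.8040

39.80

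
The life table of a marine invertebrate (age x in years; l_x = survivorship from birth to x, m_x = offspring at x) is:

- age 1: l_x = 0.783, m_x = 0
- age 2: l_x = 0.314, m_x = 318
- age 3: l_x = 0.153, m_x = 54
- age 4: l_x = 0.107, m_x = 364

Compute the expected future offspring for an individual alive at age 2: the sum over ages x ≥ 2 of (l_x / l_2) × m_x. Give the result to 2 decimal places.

468.35

l_2 = 0.314. Conditional survival from age 2 to x is l_x / l_2.
  x=2: (0.314/0.314) × 318 = 318.0000
  x=3: (0.153/0.314) × 54 = 26.3121
  x=4: (0.107/0.314) × 364 = 124.0382
Sum = 318.0000 + 26.3121 + 124.0382 = 468.3503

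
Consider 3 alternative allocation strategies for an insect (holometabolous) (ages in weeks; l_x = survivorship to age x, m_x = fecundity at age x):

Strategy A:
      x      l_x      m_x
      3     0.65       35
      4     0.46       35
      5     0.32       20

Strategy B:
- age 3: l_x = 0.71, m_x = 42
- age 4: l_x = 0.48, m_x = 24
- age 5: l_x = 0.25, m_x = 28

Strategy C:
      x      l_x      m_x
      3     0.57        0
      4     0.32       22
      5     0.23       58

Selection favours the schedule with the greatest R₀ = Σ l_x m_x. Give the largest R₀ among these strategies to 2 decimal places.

48.34

Strategy A: R₀ = 0.65×35 + 0.46×35 + 0.32×20 = 45.2500
Strategy B: R₀ = 0.71×42 + 0.48×24 + 0.25×28 = 48.3400
Strategy C: R₀ = 0.57×0 + 0.32×22 + 0.23×58 = 20.3800
Highest R₀: strategy B with 48.3400.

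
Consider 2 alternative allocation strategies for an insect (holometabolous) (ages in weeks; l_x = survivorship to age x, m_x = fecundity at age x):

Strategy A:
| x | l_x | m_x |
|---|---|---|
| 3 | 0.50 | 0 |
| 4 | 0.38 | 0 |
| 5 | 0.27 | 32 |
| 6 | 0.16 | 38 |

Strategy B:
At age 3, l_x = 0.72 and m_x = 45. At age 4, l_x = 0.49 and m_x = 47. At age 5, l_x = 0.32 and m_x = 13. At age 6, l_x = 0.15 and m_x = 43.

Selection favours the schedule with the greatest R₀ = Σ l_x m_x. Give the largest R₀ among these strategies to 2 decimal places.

66.04

Strategy A: R₀ = 0.50×0 + 0.38×0 + 0.27×32 + 0.16×38 = 14.7200
Strategy B: R₀ = 0.72×45 + 0.49×47 + 0.32×13 + 0.15×43 = 66.0400
Highest R₀: strategy B with 66.0400.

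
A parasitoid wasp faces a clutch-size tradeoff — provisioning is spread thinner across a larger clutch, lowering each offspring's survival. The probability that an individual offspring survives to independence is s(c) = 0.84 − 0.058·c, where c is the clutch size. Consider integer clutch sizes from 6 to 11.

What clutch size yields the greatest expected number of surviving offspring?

Expected surviving offspring = c × s(c):
  c=6: 6 × 0.492 = 2.952
  c=7: 7 × 0.434 = 3.038
  c=8: 8 × 0.376 = 3.008
  c=9: 9 × 0.318 = 2.862
  c=10: 10 × 0.260 = 2.600
  c=11: 11 × 0.202 = 2.222
Maximum at c = 7 (3.038 surviving offspring).

7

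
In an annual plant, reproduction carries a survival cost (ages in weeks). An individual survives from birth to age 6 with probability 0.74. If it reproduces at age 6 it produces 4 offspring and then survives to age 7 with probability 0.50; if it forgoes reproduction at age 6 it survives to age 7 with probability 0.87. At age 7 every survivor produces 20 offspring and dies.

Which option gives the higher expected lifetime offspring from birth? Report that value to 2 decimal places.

12.88

breed at age 6: R₀ = 0.74 × (4 + 0.50 × 20) = 0.74 × 14.0000 = 10.3600
delay to age 7: R₀ = 0.74 × (0.87 × 20) = 0.74 × 17.4000 = 12.8760
Higher: delay to age 7 (12.8760).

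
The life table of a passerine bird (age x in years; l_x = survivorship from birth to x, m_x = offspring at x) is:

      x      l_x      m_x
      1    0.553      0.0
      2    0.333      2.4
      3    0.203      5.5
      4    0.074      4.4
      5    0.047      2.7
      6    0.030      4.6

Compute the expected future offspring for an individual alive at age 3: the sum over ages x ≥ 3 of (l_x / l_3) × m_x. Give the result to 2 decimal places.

l_3 = 0.203. Conditional survival from age 3 to x is l_x / l_3.
  x=3: (0.203/0.203) × 5.5 = 5.5000
  x=4: (0.074/0.203) × 4.4 = 1.6039
  x=5: (0.047/0.203) × 2.7 = 0.6251
  x=6: (0.030/0.203) × 4.6 = 0.6798
Sum = 5.5000 + 1.6039 + 0.6251 + 0.6798 = 8.4089

8.41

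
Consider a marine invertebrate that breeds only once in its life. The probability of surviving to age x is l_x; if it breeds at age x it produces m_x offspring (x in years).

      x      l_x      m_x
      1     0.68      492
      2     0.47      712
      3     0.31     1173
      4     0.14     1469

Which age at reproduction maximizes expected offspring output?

Expected offspring if breeding at age x = l_x × m_x:
  age 1: 0.68 × 492 = 334.560
  age 2: 0.47 × 712 = 334.640
  age 3: 0.31 × 1173 = 363.630
  age 4: 0.14 × 1469 = 205.660
Maximum at age 3 (363.630).

3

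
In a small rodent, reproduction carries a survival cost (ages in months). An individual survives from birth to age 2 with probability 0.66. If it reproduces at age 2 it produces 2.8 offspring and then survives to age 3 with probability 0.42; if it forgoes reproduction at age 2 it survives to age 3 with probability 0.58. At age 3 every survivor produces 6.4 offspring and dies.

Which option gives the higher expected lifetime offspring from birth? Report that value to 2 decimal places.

3.62

breed at age 2: R₀ = 0.66 × (2.8 + 0.42 × 6.4) = 0.66 × 5.4880 = 3.6221
delay to age 3: R₀ = 0.66 × (0.58 × 6.4) = 0.66 × 3.7120 = 2.4499
Higher: breed at age 2 (3.6221).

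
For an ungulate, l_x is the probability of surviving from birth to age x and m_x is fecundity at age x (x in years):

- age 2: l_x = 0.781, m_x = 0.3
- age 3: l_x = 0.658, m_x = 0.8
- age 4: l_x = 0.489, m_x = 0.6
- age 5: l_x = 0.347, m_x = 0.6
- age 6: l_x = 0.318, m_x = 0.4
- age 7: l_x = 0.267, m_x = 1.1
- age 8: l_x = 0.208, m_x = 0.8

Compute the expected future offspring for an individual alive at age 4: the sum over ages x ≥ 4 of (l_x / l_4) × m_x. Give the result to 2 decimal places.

2.23

l_4 = 0.489. Conditional survival from age 4 to x is l_x / l_4.
  x=4: (0.489/0.489) × 0.6 = 0.6000
  x=5: (0.347/0.489) × 0.6 = 0.4258
  x=6: (0.318/0.489) × 0.4 = 0.2601
  x=7: (0.267/0.489) × 1.1 = 0.6006
  x=8: (0.208/0.489) × 0.8 = 0.3403
Sum = 0.6000 + 0.4258 + 0.2601 + 0.6006 + 0.3403 = 2.2268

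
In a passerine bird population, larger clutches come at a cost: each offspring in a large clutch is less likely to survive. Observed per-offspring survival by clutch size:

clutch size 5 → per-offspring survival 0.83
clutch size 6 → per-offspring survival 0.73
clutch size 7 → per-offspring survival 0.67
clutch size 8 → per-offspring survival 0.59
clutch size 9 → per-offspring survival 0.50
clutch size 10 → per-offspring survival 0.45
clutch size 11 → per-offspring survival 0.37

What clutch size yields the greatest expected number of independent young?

8

Expected independent young = c × s(c):
  c=5: 5 × 0.83 = 4.150
  c=6: 6 × 0.73 = 4.380
  c=7: 7 × 0.67 = 4.690
  c=8: 8 × 0.59 = 4.720
  c=9: 9 × 0.50 = 4.500
  c=10: 10 × 0.45 = 4.500
  c=11: 11 × 0.37 = 4.070
Maximum at c = 8 (4.720 independent young).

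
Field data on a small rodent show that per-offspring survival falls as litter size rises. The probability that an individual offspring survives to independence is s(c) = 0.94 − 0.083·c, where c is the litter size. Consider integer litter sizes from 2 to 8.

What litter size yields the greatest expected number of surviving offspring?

Expected surviving offspring = c × s(c):
  c=2: 2 × 0.774 = 1.548
  c=3: 3 × 0.691 = 2.073
  c=4: 4 × 0.608 = 2.432
  c=5: 5 × 0.525 = 2.625
  c=6: 6 × 0.442 = 2.652
  c=7: 7 × 0.359 = 2.513
  c=8: 8 × 0.276 = 2.208
Maximum at c = 6 (2.652 surviving offspring).

6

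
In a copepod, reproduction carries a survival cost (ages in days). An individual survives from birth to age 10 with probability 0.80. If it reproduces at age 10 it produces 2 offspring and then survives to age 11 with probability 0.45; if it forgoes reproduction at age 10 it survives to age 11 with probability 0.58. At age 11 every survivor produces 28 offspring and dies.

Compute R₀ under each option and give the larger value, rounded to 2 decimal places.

12.99

breed at age 10: R₀ = 0.80 × (2 + 0.45 × 28) = 0.80 × 14.6000 = 11.6800
delay to age 11: R₀ = 0.80 × (0.58 × 28) = 0.80 × 16.2400 = 12.9920
Higher: delay to age 11 (12.9920).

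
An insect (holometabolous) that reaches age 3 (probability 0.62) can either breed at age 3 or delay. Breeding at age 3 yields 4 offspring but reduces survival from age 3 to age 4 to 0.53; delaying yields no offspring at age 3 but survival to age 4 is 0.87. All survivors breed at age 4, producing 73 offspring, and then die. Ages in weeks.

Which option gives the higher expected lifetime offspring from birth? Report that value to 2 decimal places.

39.38

breed at age 3: R₀ = 0.62 × (4 + 0.53 × 73) = 0.62 × 42.6900 = 26.4678
delay to age 4: R₀ = 0.62 × (0.87 × 73) = 0.62 × 63.5100 = 39.3762
Higher: delay to age 4 (39.3762).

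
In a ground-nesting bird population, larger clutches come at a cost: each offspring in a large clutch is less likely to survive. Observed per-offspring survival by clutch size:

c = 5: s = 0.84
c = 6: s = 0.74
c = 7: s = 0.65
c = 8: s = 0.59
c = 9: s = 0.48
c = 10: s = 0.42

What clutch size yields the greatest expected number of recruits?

Expected recruits = c × s(c):
  c=5: 5 × 0.84 = 4.200
  c=6: 6 × 0.74 = 4.440
  c=7: 7 × 0.65 = 4.550
  c=8: 8 × 0.59 = 4.720
  c=9: 9 × 0.48 = 4.320
  c=10: 10 × 0.42 = 4.200
Maximum at c = 8 (4.720 recruits).

8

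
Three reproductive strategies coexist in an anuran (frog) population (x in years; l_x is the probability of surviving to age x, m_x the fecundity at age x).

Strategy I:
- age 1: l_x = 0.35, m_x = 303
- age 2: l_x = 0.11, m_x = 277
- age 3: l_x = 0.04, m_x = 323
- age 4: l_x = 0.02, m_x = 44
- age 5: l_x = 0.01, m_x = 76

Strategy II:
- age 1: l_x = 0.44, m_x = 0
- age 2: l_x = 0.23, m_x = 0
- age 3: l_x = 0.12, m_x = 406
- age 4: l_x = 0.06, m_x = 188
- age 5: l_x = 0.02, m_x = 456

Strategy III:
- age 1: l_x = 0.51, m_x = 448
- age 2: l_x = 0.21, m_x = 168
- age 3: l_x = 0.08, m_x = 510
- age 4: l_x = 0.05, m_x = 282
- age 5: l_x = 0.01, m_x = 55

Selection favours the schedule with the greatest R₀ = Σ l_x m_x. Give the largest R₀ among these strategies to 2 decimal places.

319.21

Strategy I: R₀ = 0.35×303 + 0.11×277 + 0.04×323 + 0.02×44 + 0.01×76 = 151.0800
Strategy II: R₀ = 0.44×0 + 0.23×0 + 0.12×406 + 0.06×188 + 0.02×456 = 69.1200
Strategy III: R₀ = 0.51×448 + 0.21×168 + 0.08×510 + 0.05×282 + 0.01×55 = 319.2100
Highest R₀: strategy III with 319.2100.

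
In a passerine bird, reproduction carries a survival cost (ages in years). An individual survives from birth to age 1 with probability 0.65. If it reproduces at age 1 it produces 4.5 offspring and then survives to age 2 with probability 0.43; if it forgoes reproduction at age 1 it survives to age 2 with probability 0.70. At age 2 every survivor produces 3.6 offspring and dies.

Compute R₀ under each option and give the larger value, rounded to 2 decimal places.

3.93

breed at age 1: R₀ = 0.65 × (4.5 + 0.43 × 3.6) = 0.65 × 6.0480 = 3.9312
delay to age 2: R₀ = 0.65 × (0.70 × 3.6) = 0.65 × 2.5200 = 1.6380
Higher: breed at age 1 (3.9312).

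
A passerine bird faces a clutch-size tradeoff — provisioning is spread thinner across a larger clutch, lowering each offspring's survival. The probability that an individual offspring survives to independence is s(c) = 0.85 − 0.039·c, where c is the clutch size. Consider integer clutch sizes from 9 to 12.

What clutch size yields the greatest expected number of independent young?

Expected independent young = c × s(c):
  c=9: 9 × 0.499 = 4.491
  c=10: 10 × 0.460 = 4.600
  c=11: 11 × 0.421 = 4.631
  c=12: 12 × 0.382 = 4.584
Maximum at c = 11 (4.631 independent young).

11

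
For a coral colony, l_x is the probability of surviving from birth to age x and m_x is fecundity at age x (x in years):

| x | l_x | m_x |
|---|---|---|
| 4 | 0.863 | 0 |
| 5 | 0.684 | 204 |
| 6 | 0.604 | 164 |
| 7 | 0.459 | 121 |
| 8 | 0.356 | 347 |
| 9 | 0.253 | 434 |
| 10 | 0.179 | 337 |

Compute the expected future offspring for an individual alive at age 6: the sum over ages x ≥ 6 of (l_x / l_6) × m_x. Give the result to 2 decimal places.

l_6 = 0.604. Conditional survival from age 6 to x is l_x / l_6.
  x=6: (0.604/0.604) × 164 = 164.0000
  x=7: (0.459/0.604) × 121 = 91.9520
  x=8: (0.356/0.604) × 347 = 204.5232
  x=9: (0.253/0.604) × 434 = 181.7914
  x=10: (0.179/0.604) × 337 = 99.8725
Sum = 164.0000 + 91.9520 + 204.5232 + 181.7914 + 99.8725 = 742.1391

742.14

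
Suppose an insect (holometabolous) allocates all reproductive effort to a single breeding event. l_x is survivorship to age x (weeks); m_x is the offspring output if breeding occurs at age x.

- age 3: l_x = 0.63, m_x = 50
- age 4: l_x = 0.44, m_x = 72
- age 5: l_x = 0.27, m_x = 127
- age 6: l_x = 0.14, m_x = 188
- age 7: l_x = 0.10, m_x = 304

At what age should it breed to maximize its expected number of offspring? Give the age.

5

Expected offspring if breeding at age x = l_x × m_x:
  age 3: 0.63 × 50 = 31.500
  age 4: 0.44 × 72 = 31.680
  age 5: 0.27 × 127 = 34.290
  age 6: 0.14 × 188 = 26.320
  age 7: 0.10 × 304 = 30.400
Maximum at age 5 (34.290).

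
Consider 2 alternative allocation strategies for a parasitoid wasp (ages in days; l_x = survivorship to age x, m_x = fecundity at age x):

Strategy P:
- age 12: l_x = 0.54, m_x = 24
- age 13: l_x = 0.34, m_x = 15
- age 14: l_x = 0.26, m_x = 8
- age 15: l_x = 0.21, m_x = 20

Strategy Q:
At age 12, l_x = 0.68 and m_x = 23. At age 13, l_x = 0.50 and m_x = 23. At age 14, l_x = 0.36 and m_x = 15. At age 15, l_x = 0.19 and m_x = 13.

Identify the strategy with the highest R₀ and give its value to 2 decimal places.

Strategy P: R₀ = 0.54×24 + 0.34×15 + 0.26×8 + 0.21×20 = 24.3400
Strategy Q: R₀ = 0.68×23 + 0.50×23 + 0.36×15 + 0.19×13 = 35.0100
Highest R₀: strategy Q with 35.0100.

35.01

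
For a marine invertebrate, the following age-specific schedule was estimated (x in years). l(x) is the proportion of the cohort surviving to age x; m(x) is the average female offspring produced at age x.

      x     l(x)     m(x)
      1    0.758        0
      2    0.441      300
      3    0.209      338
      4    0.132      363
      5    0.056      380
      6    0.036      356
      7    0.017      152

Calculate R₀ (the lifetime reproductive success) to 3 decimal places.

287.538

R₀ = Σ l(x) m(x):
  age 1: 0.758 × 0 = 0.0000
  age 2: 0.441 × 300 = 132.3000
  age 3: 0.209 × 338 = 70.6420
  age 4: 0.132 × 363 = 47.9160
  age 5: 0.056 × 380 = 21.2800
  age 6: 0.036 × 356 = 12.8160
  age 7: 0.017 × 152 = 2.5840
R₀ = 0.0000 + 132.3000 + 70.6420 + 47.9160 + 21.2800 + 12.8160 + 2.5840 = 287.5380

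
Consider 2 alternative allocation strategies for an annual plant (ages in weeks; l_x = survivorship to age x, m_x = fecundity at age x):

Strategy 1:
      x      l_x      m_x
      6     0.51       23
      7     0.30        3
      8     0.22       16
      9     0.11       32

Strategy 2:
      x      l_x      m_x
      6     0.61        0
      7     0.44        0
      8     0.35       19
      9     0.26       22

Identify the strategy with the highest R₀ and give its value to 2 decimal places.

Strategy 1: R₀ = 0.51×23 + 0.30×3 + 0.22×16 + 0.11×32 = 19.6700
Strategy 2: R₀ = 0.61×0 + 0.44×0 + 0.35×19 + 0.26×22 = 12.3700
Highest R₀: strategy 1 with 19.6700.

19.67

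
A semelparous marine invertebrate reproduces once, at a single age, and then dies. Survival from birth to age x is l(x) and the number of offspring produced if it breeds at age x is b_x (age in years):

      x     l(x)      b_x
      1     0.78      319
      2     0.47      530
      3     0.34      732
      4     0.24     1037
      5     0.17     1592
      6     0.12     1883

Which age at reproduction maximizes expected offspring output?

5

Expected offspring if breeding at age x = l(x) × b_x:
  age 1: 0.78 × 319 = 248.820
  age 2: 0.47 × 530 = 249.100
  age 3: 0.34 × 732 = 248.880
  age 4: 0.24 × 1037 = 248.880
  age 5: 0.17 × 1592 = 270.640
  age 6: 0.12 × 1883 = 225.960
Maximum at age 5 (270.640).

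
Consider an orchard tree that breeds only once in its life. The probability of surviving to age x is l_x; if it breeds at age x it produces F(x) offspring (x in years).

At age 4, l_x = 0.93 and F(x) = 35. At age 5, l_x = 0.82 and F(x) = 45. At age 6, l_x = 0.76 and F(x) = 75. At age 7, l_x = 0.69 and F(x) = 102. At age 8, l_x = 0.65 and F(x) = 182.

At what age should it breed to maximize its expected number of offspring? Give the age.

8

Expected offspring if breeding at age x = l_x × F(x):
  age 4: 0.93 × 35 = 32.550
  age 5: 0.82 × 45 = 36.900
  age 6: 0.76 × 75 = 57.000
  age 7: 0.69 × 102 = 70.380
  age 8: 0.65 × 182 = 118.300
Maximum at age 8 (118.300).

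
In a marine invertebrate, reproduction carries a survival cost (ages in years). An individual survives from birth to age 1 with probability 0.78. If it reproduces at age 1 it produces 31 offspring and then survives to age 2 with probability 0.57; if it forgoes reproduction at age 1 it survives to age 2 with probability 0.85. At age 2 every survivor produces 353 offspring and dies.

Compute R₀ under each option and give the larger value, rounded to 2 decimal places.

234.04

breed at age 1: R₀ = 0.78 × (31 + 0.57 × 353) = 0.78 × 232.2100 = 181.1238
delay to age 2: R₀ = 0.78 × (0.85 × 353) = 0.78 × 300.0500 = 234.0390
Higher: delay to age 2 (234.0390).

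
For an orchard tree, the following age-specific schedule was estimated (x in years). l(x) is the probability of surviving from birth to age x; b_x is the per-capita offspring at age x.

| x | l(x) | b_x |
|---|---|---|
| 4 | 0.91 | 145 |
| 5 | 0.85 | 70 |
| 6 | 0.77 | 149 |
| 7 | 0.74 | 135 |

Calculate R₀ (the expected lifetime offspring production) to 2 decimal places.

406.08

R₀ = Σ l(x) b_x:
  age 4: 0.91 × 145 = 131.9500
  age 5: 0.85 × 70 = 59.5000
  age 6: 0.77 × 149 = 114.7300
  age 7: 0.74 × 135 = 99.9000
R₀ = 131.9500 + 59.5000 + 114.7300 + 99.9000 = 406.0800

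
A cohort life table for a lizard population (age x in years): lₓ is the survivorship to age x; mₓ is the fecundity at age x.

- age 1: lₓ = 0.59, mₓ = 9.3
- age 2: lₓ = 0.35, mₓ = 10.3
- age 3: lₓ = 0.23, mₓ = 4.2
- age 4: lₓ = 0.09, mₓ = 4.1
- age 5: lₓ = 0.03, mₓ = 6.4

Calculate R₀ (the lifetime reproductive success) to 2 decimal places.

R₀ = Σ lₓ mₓ:
  age 1: 0.59 × 9.3 = 5.4870
  age 2: 0.35 × 10.3 = 3.6050
  age 3: 0.23 × 4.2 = 0.9660
  age 4: 0.09 × 4.1 = 0.3690
  age 5: 0.03 × 6.4 = 0.1920
R₀ = 5.4870 + 3.6050 + 0.9660 + 0.3690 + 0.1920 = 10.6190

10.62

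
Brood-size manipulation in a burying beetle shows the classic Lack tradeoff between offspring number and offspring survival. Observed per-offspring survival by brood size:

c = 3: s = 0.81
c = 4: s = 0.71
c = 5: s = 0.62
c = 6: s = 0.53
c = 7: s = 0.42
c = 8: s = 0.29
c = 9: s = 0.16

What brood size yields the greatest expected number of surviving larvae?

Expected surviving larvae = c × s(c):
  c=3: 3 × 0.81 = 2.430
  c=4: 4 × 0.71 = 2.840
  c=5: 5 × 0.62 = 3.100
  c=6: 6 × 0.53 = 3.180
  c=7: 7 × 0.42 = 2.940
  c=8: 8 × 0.29 = 2.320
  c=9: 9 × 0.16 = 1.440
Maximum at c = 6 (3.180 surviving larvae).

6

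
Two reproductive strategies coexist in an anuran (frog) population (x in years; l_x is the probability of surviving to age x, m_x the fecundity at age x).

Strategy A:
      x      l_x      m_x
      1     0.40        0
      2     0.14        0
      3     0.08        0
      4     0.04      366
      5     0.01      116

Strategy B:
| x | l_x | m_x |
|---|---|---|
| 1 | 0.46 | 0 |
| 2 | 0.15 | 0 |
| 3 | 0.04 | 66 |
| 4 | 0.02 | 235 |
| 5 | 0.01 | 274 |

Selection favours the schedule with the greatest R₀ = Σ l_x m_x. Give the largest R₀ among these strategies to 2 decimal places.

Strategy A: R₀ = 0.40×0 + 0.14×0 + 0.08×0 + 0.04×366 + 0.01×116 = 15.8000
Strategy B: R₀ = 0.46×0 + 0.15×0 + 0.04×66 + 0.02×235 + 0.01×274 = 10.0800
Highest R₀: strategy A with 15.8000.

15.80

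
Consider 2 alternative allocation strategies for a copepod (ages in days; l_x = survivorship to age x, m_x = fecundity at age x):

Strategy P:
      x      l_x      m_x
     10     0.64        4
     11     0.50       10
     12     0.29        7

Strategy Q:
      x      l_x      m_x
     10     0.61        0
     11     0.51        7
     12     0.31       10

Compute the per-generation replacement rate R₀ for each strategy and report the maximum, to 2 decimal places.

9.59

Strategy P: R₀ = 0.64×4 + 0.50×10 + 0.29×7 = 9.5900
Strategy Q: R₀ = 0.61×0 + 0.51×7 + 0.31×10 = 6.6700
Highest R₀: strategy P with 9.5900.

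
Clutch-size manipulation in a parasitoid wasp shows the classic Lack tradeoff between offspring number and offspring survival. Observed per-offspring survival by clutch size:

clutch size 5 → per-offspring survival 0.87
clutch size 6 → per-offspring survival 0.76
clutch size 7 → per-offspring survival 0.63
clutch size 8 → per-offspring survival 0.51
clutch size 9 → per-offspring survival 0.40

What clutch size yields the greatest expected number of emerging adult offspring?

Expected emerging adult offspring = c × s(c):
  c=5: 5 × 0.87 = 4.350
  c=6: 6 × 0.76 = 4.560
  c=7: 7 × 0.63 = 4.410
  c=8: 8 × 0.51 = 4.080
  c=9: 9 × 0.40 = 3.600
Maximum at c = 6 (4.560 emerging adult offspring).

6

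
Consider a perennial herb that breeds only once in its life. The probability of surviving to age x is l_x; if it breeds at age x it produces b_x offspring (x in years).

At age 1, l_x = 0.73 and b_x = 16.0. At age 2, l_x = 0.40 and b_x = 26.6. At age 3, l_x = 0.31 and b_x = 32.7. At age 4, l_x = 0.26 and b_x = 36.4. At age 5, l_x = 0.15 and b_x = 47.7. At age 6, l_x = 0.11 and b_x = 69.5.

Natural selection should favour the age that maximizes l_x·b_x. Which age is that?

1

Expected offspring if breeding at age x = l_x × b_x:
  age 1: 0.73 × 16.0 = 11.680
  age 2: 0.40 × 26.6 = 10.640
  age 3: 0.31 × 32.7 = 10.137
  age 4: 0.26 × 36.4 = 9.464
  age 5: 0.15 × 47.7 = 7.155
  age 6: 0.11 × 69.5 = 7.645
Maximum at age 1 (11.680).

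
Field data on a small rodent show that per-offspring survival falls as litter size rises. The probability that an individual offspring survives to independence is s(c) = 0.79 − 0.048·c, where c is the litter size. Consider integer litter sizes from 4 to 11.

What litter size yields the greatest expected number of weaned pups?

8

Expected weaned pups = c × s(c):
  c=4: 4 × 0.598 = 2.392
  c=5: 5 × 0.550 = 2.750
  c=6: 6 × 0.502 = 3.012
  c=7: 7 × 0.454 = 3.178
  c=8: 8 × 0.406 = 3.248
  c=9: 9 × 0.358 = 3.222
  c=10: 10 × 0.310 = 3.100
  c=11: 11 × 0.262 = 2.882
Maximum at c = 8 (3.248 weaned pups).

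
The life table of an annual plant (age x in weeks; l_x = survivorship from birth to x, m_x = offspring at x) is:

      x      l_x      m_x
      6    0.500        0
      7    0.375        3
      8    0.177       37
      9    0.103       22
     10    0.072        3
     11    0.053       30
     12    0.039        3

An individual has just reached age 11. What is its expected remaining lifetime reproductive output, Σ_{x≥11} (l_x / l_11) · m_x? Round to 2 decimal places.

32.21

l_11 = 0.053. Conditional survival from age 11 to x is l_x / l_11.
  x=11: (0.053/0.053) × 30 = 30.0000
  x=12: (0.039/0.053) × 3 = 2.2075
Sum = 30.0000 + 2.2075 = 32.2075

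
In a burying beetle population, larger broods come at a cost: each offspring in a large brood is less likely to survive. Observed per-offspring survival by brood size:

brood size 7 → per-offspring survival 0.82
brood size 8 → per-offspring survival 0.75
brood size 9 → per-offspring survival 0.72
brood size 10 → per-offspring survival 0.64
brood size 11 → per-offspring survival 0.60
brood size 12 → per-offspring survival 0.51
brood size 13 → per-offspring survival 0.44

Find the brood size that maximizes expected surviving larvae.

Expected surviving larvae = c × s(c):
  c=7: 7 × 0.82 = 5.740
  c=8: 8 × 0.75 = 6.000
  c=9: 9 × 0.72 = 6.480
  c=10: 10 × 0.64 = 6.400
  c=11: 11 × 0.60 = 6.600
  c=12: 12 × 0.51 = 6.120
  c=13: 13 × 0.44 = 5.720
Maximum at c = 11 (6.600 surviving larvae).

11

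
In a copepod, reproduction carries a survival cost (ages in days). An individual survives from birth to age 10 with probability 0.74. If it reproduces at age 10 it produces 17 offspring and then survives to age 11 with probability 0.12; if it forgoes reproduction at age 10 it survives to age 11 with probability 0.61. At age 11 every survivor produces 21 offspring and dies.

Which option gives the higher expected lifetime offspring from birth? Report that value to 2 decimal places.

breed at age 10: R₀ = 0.74 × (17 + 0.12 × 21) = 0.74 × 19.5200 = 14.4448
delay to age 11: R₀ = 0.74 × (0.61 × 21) = 0.74 × 12.8100 = 9.4794
Higher: breed at age 10 (14.4448).

14.44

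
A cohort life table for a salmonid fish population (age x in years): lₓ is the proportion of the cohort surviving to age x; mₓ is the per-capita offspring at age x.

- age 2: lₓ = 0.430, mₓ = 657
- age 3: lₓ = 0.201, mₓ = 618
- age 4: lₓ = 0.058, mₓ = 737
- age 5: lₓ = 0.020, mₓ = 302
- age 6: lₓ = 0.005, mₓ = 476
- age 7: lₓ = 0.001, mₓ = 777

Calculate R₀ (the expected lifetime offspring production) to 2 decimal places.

458.67

R₀ = Σ lₓ mₓ:
  age 2: 0.430 × 657 = 282.5100
  age 3: 0.201 × 618 = 124.2180
  age 4: 0.058 × 737 = 42.7460
  age 5: 0.020 × 302 = 6.0400
  age 6: 0.005 × 476 = 2.3800
  age 7: 0.001 × 777 = 0.7770
R₀ = 282.5100 + 124.2180 + 42.7460 + 6.0400 + 2.3800 + 0.7770 = 458.6710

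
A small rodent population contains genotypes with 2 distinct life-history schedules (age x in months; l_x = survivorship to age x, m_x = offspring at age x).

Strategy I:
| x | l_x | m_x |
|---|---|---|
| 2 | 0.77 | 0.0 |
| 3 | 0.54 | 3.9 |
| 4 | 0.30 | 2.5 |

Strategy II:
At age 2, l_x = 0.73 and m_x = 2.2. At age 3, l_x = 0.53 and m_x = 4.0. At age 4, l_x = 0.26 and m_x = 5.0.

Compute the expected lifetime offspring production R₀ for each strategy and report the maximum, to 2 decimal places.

5.03

Strategy I: R₀ = 0.77×0.0 + 0.54×3.9 + 0.30×2.5 = 2.8560
Strategy II: R₀ = 0.73×2.2 + 0.53×4.0 + 0.26×5.0 = 5.0260
Highest R₀: strategy II with 5.0260.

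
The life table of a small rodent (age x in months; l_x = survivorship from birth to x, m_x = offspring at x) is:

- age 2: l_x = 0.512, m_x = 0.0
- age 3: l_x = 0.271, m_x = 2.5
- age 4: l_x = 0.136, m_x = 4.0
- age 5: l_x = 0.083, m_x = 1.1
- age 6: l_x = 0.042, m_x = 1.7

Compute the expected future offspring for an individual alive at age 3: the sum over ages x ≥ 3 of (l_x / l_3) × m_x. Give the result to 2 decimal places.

l_3 = 0.271. Conditional survival from age 3 to x is l_x / l_3.
  x=3: (0.271/0.271) × 2.5 = 2.5000
  x=4: (0.136/0.271) × 4.0 = 2.0074
  x=5: (0.083/0.271) × 1.1 = 0.3369
  x=6: (0.042/0.271) × 1.7 = 0.2635
Sum = 2.5000 + 2.0074 + 0.3369 + 0.2635 = 5.1077

5.11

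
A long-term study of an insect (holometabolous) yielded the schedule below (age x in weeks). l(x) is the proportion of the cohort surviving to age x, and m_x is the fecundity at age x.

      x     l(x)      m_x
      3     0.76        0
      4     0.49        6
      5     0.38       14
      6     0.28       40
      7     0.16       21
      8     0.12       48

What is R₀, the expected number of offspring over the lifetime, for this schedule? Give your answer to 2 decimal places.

28.58

R₀ = Σ l(x) m_x:
  age 3: 0.76 × 0 = 0.0000
  age 4: 0.49 × 6 = 2.9400
  age 5: 0.38 × 14 = 5.3200
  age 6: 0.28 × 40 = 11.2000
  age 7: 0.16 × 21 = 3.3600
  age 8: 0.12 × 48 = 5.7600
R₀ = 0.0000 + 2.9400 + 5.3200 + 11.2000 + 3.3600 + 5.7600 = 28.5800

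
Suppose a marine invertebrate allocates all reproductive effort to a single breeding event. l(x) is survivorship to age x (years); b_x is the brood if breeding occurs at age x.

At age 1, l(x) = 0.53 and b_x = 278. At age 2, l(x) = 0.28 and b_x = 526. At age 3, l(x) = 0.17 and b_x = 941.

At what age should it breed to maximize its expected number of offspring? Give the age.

3

Expected offspring if breeding at age x = l(x) × b_x:
  age 1: 0.53 × 278 = 147.340
  age 2: 0.28 × 526 = 147.280
  age 3: 0.17 × 941 = 159.970
Maximum at age 3 (159.970).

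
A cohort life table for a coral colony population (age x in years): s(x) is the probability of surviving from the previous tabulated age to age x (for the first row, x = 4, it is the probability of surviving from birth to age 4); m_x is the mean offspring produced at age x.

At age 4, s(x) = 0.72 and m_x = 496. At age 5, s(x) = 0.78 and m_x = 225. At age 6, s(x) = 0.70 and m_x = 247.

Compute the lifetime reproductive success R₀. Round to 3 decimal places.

Survivorship from birth: l_x = s_4·s_5·…·s_x.
  l_4 = 0.72000
  l_5 = 0.56160
  l_6 = 0.39312
R₀ = Σ l_x m_x:
  age 4: 0.72000 × 496 = 357.1200
  age 5: 0.56160 × 225 = 126.3600
  age 6: 0.39312 × 247 = 97.1006
R₀ = 357.1200 + 126.3600 + 97.1006 = 580.5806

580.581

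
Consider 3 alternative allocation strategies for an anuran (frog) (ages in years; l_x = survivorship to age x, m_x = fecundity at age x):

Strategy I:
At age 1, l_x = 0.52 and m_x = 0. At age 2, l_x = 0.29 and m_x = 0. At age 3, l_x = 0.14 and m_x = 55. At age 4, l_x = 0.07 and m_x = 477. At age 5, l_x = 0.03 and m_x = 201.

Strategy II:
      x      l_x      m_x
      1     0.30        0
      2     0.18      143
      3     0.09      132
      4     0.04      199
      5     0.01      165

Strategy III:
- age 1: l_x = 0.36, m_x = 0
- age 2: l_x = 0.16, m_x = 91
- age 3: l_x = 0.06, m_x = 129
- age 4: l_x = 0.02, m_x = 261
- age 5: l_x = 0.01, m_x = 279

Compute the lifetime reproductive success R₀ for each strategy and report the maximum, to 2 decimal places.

Strategy I: R₀ = 0.52×0 + 0.29×0 + 0.14×55 + 0.07×477 + 0.03×201 = 47.1200
Strategy II: R₀ = 0.30×0 + 0.18×143 + 0.09×132 + 0.04×199 + 0.01×165 = 47.2300
Strategy III: R₀ = 0.36×0 + 0.16×91 + 0.06×129 + 0.02×261 + 0.01×279 = 30.3100
Highest R₀: strategy II with 47.2300.

47.23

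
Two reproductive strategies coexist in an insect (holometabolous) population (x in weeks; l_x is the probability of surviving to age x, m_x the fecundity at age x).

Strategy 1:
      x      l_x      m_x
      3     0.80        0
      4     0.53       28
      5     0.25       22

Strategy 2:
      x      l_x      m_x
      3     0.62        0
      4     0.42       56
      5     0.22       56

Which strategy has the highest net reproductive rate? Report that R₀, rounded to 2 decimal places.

35.84

Strategy 1: R₀ = 0.80×0 + 0.53×28 + 0.25×22 = 20.3400
Strategy 2: R₀ = 0.62×0 + 0.42×56 + 0.22×56 = 35.8400
Highest R₀: strategy 2 with 35.8400.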